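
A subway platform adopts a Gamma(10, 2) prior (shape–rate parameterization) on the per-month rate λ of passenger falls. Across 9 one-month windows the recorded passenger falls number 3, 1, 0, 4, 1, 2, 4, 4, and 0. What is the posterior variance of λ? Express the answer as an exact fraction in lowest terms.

29/121

Total count: 3 + 1 + 0 + 4 + 1 + 2 + 4 + 4 + 0 = 19.
Total exposure: 9 months.
Gamma(α, β) with Poisson data over total exposure Σt gives posterior Gamma(α+Σx, β+Σt) = Gamma(29, 11).
Posterior variance = α'/β'² = 29/121.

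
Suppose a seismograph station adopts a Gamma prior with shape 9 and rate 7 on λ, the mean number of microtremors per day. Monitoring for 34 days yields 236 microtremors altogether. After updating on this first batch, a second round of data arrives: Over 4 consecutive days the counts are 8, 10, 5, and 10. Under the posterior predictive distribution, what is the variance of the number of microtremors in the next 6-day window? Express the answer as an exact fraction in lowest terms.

9452/225

Total count 236 over total exposure 34 days.
After the first batch: Gamma(9 + 236, 7 + 34) = Gamma(245, 41).
Total count: 8 + 10 + 5 + 10 = 33.
Total exposure: 4 days.
After the second batch: Gamma(245 + 33, 41 + 4) = Gamma(278, 45).
The posterior predictive for a window of length T is Negative Binomial with variance T·α'·(β'+T)/β'² = 6·278·51/2025 = 9452/225.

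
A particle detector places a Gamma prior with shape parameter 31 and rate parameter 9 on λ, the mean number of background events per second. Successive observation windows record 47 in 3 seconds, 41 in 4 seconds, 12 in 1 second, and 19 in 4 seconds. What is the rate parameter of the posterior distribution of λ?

Total count: 47 + 41 + 12 + 19 = 119.
Total exposure: 3 + 4 + 1 + 4 = 12 seconds.
Conjugate update: add total count to the shape and total exposure to the rate, giving Gamma(150, 21).

21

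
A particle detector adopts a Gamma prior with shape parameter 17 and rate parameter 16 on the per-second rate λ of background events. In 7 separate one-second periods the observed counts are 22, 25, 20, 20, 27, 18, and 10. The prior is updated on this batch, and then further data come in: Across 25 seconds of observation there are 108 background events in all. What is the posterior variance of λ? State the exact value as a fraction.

89/768

Total count: 22 + 25 + 20 + 20 + 27 + 18 + 10 = 142.
Total exposure: 7 seconds.
After the first batch: Gamma(17 + 142, 16 + 7) = Gamma(159, 23).
Total count 108 over total exposure 25 seconds.
After the second batch: Gamma(159 + 108, 23 + 25) = Gamma(267, 48).
Posterior variance = α'/β'² = 267/2304 = 89/768.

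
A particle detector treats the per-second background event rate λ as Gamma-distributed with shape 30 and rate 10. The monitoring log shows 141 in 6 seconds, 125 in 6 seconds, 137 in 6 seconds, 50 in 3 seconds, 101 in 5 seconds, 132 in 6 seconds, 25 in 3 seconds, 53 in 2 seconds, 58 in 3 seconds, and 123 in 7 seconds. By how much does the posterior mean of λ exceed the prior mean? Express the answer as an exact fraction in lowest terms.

268/19

Total count: 141 + 125 + 137 + 50 + 101 + 132 + 25 + 53 + 58 + 123 = 945.
Total exposure: 6 + 6 + 6 + 3 + 5 + 6 + 3 + 2 + 3 + 7 = 47 seconds.
Conjugate update: add total count to the shape and total exposure to the rate, giving Gamma(975, 57).
Posterior mean = 975/57 = 325/19; prior mean = 30/10 = 3. Difference = 325/19 − 3 = 268/19.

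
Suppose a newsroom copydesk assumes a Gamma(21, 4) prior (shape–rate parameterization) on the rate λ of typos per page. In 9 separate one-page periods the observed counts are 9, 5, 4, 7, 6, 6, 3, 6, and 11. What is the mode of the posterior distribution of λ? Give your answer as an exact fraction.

Total count: 9 + 5 + 4 + 7 + 6 + 6 + 3 + 6 + 11 = 57.
Total exposure: 9 pages.
Gamma(α, β) with Poisson data over total exposure Σt gives posterior Gamma(α+Σx, β+Σt) = Gamma(78, 13).
Posterior mode = (α'−1)/β' = 77/13.

77/13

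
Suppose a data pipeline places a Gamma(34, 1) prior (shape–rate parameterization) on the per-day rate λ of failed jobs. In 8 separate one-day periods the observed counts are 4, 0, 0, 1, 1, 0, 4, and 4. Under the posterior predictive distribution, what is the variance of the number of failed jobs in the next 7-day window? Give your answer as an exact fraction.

Total count: 4 + 0 + 0 + 1 + 1 + 0 + 4 + 4 = 14.
Total exposure: 8 days.
Posterior: α' = 34 + 14 = 48, β' = 1 + 8 = 9.
The posterior predictive for a window of length T is Negative Binomial with variance T·α'·(β'+T)/β'² = 7·48·16/81 = 1792/27.

1792/27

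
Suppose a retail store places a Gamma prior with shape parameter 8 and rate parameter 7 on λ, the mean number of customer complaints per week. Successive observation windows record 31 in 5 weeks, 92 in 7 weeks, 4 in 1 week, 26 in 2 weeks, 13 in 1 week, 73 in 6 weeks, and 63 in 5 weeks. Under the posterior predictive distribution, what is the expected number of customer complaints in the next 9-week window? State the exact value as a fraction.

1395/17

Total count: 31 + 92 + 4 + 26 + 13 + 73 + 63 = 302.
Total exposure: 5 + 7 + 1 + 2 + 1 + 6 + 5 = 27 weeks.
Posterior: α' = 8 + 302 = 310, β' = 7 + 27 = 34.
Predictive mean over a 9-week window = T·E[λ|data] = 9·310/34 = 1395/17.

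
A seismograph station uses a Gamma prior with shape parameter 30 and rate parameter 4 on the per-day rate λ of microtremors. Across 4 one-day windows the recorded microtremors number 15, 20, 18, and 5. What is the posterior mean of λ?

Total count: 15 + 20 + 18 + 5 = 58.
Total exposure: 4 days.
Posterior: α' = 30 + 58 = 88, β' = 4 + 4 = 8.
Posterior mean = α'/β' = 88/8 = 11.

11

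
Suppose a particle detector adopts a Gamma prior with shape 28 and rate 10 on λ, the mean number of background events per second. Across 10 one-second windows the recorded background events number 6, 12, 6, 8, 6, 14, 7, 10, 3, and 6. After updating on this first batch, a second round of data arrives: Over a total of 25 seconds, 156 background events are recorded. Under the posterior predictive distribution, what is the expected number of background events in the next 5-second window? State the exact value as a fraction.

Total count: 6 + 12 + 6 + 8 + 6 + 14 + 7 + 10 + 3 + 6 = 78.
Total exposure: 10 seconds.
After the first batch: Gamma(28 + 78, 10 + 10) = Gamma(106, 20).
Total count 156 over total exposure 25 seconds.
After the second batch: Gamma(106 + 156, 20 + 25) = Gamma(262, 45).
Predictive mean over a 5-second window = T·E[λ|data] = 5·262/45 = 262/9.

262/9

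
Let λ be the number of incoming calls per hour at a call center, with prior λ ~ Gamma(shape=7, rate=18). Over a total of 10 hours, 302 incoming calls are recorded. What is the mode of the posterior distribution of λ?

Total count 302 over total exposure 10 hours.
Gamma(α, β) with Poisson data over total exposure Σt gives posterior Gamma(α+Σx, β+Σt) = Gamma(309, 28).
Posterior mode = (α'−1)/β' = 308/28 = 11.

11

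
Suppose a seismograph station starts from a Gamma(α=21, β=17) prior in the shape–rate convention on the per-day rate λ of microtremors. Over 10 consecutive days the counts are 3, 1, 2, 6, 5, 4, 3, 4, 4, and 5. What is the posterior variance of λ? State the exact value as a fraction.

58/729

Total count: 3 + 1 + 2 + 6 + 5 + 4 + 3 + 4 + 4 + 5 = 37.
Total exposure: 10 days.
Posterior: α' = 21 + 37 = 58, β' = 17 + 10 = 27.
Posterior variance = α'/β'² = 58/729.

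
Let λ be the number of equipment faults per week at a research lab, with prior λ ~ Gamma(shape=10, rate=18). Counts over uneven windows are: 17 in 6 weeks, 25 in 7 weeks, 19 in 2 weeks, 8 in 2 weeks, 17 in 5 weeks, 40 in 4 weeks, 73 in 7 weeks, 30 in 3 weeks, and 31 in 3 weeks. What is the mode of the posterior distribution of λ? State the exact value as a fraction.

Total count: 17 + 25 + 19 + 8 + 17 + 40 + 73 + 30 + 31 = 260.
Total exposure: 6 + 7 + 2 + 2 + 5 + 4 + 7 + 3 + 3 = 39 weeks.
The Gamma prior is conjugate for the Poisson rate, so λ | data ~ Gamma(10+260, 18+39) = Gamma(270, 57).
Posterior mode = (α'−1)/β' = 269/57.

269/57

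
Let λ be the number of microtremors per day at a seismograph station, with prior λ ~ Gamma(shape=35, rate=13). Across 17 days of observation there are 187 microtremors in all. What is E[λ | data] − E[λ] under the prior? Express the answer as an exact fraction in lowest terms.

Total count 187 over total exposure 17 days.
The Gamma prior is conjugate for the Poisson rate, so λ | data ~ Gamma(35+187, 13+17) = Gamma(222, 30).
Posterior mean = 222/30 = 37/5; prior mean = 35/13 = 35/13. Difference = 37/5 − 35/13 = 306/65.

306/65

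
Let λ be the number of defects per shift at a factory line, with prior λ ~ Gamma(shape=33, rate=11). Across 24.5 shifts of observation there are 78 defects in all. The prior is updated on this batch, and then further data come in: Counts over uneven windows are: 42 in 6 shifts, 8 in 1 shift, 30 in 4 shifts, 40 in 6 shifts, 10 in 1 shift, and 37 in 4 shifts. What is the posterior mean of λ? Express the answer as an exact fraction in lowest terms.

556/115

Total count 78 over total exposure 24.5 shifts.
After the first batch: Gamma(33 + 78, 11 + 24.5) = Gamma(111, 71/2).
Total count: 42 + 8 + 30 + 40 + 10 + 37 = 167.
Total exposure: 6 + 1 + 4 + 6 + 1 + 4 = 22 shifts.
After the second batch: Gamma(111 + 167, 71/2 + 22) = Gamma(278, 115/2).
Posterior mean = α'/β' = 278/(115/2) = 556/115.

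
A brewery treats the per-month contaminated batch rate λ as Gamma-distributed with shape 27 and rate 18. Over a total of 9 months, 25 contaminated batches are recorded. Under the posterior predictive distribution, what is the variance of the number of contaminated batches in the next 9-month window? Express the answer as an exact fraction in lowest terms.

Total count 25 over total exposure 9 months.
Gamma(α, β) with Poisson data over total exposure Σt gives posterior Gamma(α+Σx, β+Σt) = Gamma(52, 27).
The posterior predictive for a window of length T is Negative Binomial with variance T·α'·(β'+T)/β'² = 9·52·36/729 = 208/9.

208/9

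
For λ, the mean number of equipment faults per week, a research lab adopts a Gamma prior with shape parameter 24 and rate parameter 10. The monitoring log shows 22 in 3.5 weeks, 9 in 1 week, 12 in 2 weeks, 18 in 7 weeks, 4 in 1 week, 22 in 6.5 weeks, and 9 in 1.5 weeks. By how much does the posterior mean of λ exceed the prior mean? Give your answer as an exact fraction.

84/65

Total count: 22 + 9 + 12 + 18 + 4 + 22 + 9 = 96.
Total exposure: 3.5 + 1 + 2 + 7 + 1 + 6.5 + 1.5 = 22.5 weeks.
The Gamma prior is conjugate for the Poisson rate, so λ | data ~ Gamma(24+96, 10+22.5) = Gamma(120, 65/2).
Posterior mean = 120/(65/2) = 48/13; prior mean = 24/10 = 12/5. Difference = 48/13 − 12/5 = 84/65.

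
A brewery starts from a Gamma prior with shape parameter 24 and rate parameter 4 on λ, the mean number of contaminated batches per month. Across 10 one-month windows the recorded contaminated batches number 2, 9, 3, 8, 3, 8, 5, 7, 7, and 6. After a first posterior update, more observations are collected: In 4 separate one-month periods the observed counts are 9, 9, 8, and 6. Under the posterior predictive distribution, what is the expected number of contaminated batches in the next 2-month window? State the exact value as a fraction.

Total count: 2 + 9 + 3 + 8 + 3 + 8 + 5 + 7 + 7 + 6 = 58.
Total exposure: 10 months.
After the first batch: Gamma(24 + 58, 4 + 10) = Gamma(82, 14).
Total count: 9 + 9 + 8 + 6 = 32.
Total exposure: 4 months.
After the second batch: Gamma(82 + 32, 14 + 4) = Gamma(114, 18).
Predictive mean over a 2-month window = T·E[λ|data] = 2·114/18 = 38/3.

38/3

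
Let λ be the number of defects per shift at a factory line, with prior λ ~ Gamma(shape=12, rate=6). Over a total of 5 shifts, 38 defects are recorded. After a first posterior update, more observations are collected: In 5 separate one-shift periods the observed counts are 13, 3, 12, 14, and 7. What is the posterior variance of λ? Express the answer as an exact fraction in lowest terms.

99/256

Total count 38 over total exposure 5 shifts.
After the first batch: Gamma(12 + 38, 6 + 5) = Gamma(50, 11).
Total count: 13 + 3 + 12 + 14 + 7 = 49.
Total exposure: 5 shifts.
After the second batch: Gamma(50 + 49, 11 + 5) = Gamma(99, 16).
Posterior variance = α'/β'² = 99/256.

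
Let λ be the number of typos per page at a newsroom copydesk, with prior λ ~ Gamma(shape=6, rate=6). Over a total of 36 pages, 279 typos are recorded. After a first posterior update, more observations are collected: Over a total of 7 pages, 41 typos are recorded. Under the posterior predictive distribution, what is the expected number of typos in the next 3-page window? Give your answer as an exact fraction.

978/49

Total count 279 over total exposure 36 pages.
After the first batch: Gamma(6 + 279, 6 + 36) = Gamma(285, 42).
Total count 41 over total exposure 7 pages.
After the second batch: Gamma(285 + 41, 42 + 7) = Gamma(326, 49).
Predictive mean over a 3-page window = T·E[λ|data] = 3·326/49 = 978/49.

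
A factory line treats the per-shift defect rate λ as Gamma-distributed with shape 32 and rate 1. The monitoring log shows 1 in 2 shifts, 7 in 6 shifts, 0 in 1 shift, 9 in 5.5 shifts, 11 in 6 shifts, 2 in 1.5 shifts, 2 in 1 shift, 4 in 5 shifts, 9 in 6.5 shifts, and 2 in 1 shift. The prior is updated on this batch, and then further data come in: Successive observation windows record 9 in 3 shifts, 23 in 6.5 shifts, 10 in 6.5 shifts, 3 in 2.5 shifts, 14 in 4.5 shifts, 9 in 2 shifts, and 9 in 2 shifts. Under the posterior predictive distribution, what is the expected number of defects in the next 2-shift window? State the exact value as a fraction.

Total count: 1 + 7 + 0 + 9 + 11 + 2 + 2 + 4 + 9 + 2 = 47.
Total exposure: 2 + 6 + 1 + 5.5 + 6 + 1.5 + 1 + 5 + 6.5 + 1 = 35.5 shifts.
After the first batch: Gamma(32 + 47, 1 + 35.5) = Gamma(79, 73/2).
Total count: 9 + 23 + 10 + 3 + 14 + 9 + 9 = 77.
Total exposure: 3 + 6.5 + 6.5 + 2.5 + 4.5 + 2 + 2 = 27 shifts.
After the second batch: Gamma(79 + 77, 73/2 + 27) = Gamma(156, 127/2).
Predictive mean over a 2-shift window = T·E[λ|data] = 2·156/(127/2) = 624/127.

624/127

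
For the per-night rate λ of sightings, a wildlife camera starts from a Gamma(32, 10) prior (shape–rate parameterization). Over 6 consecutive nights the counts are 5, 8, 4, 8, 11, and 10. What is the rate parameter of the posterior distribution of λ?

Total count: 5 + 8 + 4 + 8 + 11 + 10 = 46.
Total exposure: 6 nights.
Gamma(α, β) with Poisson data over total exposure Σt gives posterior Gamma(α+Σx, β+Σt) = Gamma(78, 16).

16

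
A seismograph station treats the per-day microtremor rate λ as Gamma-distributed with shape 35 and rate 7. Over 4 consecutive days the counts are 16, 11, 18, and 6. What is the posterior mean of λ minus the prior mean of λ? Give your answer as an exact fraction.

31/11

Total count: 16 + 11 + 18 + 6 = 51.
Total exposure: 4 days.
Gamma(α, β) with Poisson data over total exposure Σt gives posterior Gamma(α+Σx, β+Σt) = Gamma(86, 11).
Posterior mean = 86/11 = 86/11; prior mean = 35/7 = 5. Difference = 86/11 − 5 = 31/11.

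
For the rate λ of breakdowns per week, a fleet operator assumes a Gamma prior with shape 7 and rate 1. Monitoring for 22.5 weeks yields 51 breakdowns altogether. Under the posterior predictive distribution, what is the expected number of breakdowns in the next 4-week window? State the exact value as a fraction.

Total count 51 over total exposure 22.5 weeks.
Conjugate update: add total count to the shape and total exposure to the rate, giving Gamma(58, 47/2).
Predictive mean over a 4-week window = T·E[λ|data] = 4·58/(47/2) = 464/47.

464/47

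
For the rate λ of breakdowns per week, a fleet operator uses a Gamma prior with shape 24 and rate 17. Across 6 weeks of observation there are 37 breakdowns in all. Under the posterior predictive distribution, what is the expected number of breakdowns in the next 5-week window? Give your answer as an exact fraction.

Total count 37 over total exposure 6 weeks.
Conjugate update: add total count to the shape and total exposure to the rate, giving Gamma(61, 23).
Predictive mean over a 5-week window = T·E[λ|data] = 5·61/23 = 305/23.

305/23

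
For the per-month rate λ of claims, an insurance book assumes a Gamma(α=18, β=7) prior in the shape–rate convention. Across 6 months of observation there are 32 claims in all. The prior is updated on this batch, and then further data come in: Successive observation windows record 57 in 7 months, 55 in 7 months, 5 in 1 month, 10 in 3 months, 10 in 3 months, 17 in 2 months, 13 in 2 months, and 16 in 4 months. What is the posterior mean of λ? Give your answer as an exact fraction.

233/42

Total count 32 over total exposure 6 months.
After the first batch: Gamma(18 + 32, 7 + 6) = Gamma(50, 13).
Total count: 57 + 55 + 5 + 10 + 10 + 17 + 13 + 16 = 183.
Total exposure: 7 + 7 + 1 + 3 + 3 + 2 + 2 + 4 = 29 months.
After the second batch: Gamma(50 + 183, 13 + 29) = Gamma(233, 42).
Posterior mean = α'/β' = 233/42.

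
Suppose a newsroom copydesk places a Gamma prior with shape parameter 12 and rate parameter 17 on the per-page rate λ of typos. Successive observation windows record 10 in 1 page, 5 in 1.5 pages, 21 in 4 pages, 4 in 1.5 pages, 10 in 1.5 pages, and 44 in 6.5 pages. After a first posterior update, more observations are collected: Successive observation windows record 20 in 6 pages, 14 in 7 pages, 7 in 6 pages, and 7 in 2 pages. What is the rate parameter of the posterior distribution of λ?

54

Total count: 10 + 5 + 21 + 4 + 10 + 44 = 94.
Total exposure: 1 + 1.5 + 4 + 1.5 + 1.5 + 6.5 = 16 pages.
After the first batch: Gamma(12 + 94, 17 + 16) = Gamma(106, 33).
Total count: 20 + 14 + 7 + 7 = 48.
Total exposure: 6 + 7 + 6 + 2 = 21 pages.
After the second batch: Gamma(106 + 48, 33 + 21) = Gamma(154, 54).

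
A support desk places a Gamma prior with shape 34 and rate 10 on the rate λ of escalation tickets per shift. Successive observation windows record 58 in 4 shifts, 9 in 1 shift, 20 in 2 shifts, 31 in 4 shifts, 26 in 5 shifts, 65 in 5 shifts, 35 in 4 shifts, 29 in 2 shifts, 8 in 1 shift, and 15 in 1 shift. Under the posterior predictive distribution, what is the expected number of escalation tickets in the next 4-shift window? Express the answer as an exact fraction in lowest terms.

Total count: 58 + 9 + 20 + 31 + 26 + 65 + 35 + 29 + 8 + 15 = 296.
Total exposure: 4 + 1 + 2 + 4 + 5 + 5 + 4 + 2 + 1 + 1 = 29 shifts.
Conjugate update: add total count to the shape and total exposure to the rate, giving Gamma(330, 39).
Predictive mean over a 4-shift window = T·E[λ|data] = 4·330/39 = 440/13.

440/13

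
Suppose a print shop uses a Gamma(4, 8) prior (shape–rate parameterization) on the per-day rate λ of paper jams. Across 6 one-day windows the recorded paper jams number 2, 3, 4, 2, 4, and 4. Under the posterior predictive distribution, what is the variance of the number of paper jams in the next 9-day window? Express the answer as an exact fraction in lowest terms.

4761/196

Total count: 2 + 3 + 4 + 2 + 4 + 4 = 19.
Total exposure: 6 days.
Posterior: α' = 4 + 19 = 23, β' = 8 + 6 = 14.
The posterior predictive for a window of length T is Negative Binomial with variance T·α'·(β'+T)/β'² = 9·23·23/196 = 4761/196.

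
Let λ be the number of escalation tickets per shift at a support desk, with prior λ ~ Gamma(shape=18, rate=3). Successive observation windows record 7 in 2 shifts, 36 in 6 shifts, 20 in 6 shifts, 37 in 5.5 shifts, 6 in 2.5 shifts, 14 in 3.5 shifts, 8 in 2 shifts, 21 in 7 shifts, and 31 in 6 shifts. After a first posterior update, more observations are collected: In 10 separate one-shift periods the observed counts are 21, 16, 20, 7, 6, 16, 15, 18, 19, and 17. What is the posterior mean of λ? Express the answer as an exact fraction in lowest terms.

706/107

Total count: 7 + 36 + 20 + 37 + 6 + 14 + 8 + 21 + 31 = 180.
Total exposure: 2 + 6 + 6 + 5.5 + 2.5 + 3.5 + 2 + 7 + 6 = 40.5 shifts.
After the first batch: Gamma(18 + 180, 3 + 40.5) = Gamma(198, 87/2).
Total count: 21 + 16 + 20 + 7 + 6 + 16 + 15 + 18 + 19 + 17 = 155.
Total exposure: 10 shifts.
After the second batch: Gamma(198 + 155, 87/2 + 10) = Gamma(353, 107/2).
Posterior mean = α'/β' = 353/(107/2) = 706/107.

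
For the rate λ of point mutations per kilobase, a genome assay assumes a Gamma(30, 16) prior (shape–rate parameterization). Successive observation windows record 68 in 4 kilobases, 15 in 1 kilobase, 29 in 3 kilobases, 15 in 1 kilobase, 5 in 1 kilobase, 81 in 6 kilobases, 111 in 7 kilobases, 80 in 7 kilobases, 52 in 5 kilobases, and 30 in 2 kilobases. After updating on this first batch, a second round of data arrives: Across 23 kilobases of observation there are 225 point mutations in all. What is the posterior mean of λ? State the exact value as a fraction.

Total count: 68 + 15 + 29 + 15 + 5 + 81 + 111 + 80 + 52 + 30 = 486.
Total exposure: 4 + 1 + 3 + 1 + 1 + 6 + 7 + 7 + 5 + 2 = 37 kilobases.
After the first batch: Gamma(30 + 486, 16 + 37) = Gamma(516, 53).
Total count 225 over total exposure 23 kilobases.
After the second batch: Gamma(516 + 225, 53 + 23) = Gamma(741, 76).
Posterior mean = α'/β' = 741/76 = 39/4.

39/4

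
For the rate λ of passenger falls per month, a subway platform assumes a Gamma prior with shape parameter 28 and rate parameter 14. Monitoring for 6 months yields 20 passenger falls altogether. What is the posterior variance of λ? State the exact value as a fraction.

3/25

Total count 20 over total exposure 6 months.
Posterior: α' = 28 + 20 = 48, β' = 14 + 6 = 20.
Posterior variance = α'/β'² = 48/400 = 3/25.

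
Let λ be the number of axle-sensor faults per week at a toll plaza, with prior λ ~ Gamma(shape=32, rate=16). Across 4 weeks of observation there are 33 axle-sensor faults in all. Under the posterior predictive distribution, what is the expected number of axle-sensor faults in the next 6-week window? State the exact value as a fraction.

39/2

Total count 33 over total exposure 4 weeks.
Posterior: α' = 32 + 33 = 65, β' = 16 + 4 = 20.
Predictive mean over a 6-week window = T·E[λ|data] = 6·65/20 = 39/2.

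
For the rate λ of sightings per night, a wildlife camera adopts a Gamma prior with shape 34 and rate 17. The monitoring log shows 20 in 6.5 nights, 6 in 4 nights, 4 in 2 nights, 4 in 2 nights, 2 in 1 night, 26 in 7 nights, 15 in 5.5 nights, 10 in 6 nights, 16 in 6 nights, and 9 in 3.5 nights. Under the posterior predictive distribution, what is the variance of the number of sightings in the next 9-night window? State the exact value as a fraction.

Total count: 20 + 6 + 4 + 4 + 2 + 26 + 15 + 10 + 16 + 9 = 112.
Total exposure: 6.5 + 4 + 2 + 2 + 1 + 7 + 5.5 + 6 + 6 + 3.5 = 43.5 nights.
Conjugate update: add total count to the shape and total exposure to the rate, giving Gamma(146, 121/2).
The posterior predictive for a window of length T is Negative Binomial with variance T·α'·(β'+T)/β'² = 9·146·(139/2)/(14641/4) = 365292/14641.

365292/14641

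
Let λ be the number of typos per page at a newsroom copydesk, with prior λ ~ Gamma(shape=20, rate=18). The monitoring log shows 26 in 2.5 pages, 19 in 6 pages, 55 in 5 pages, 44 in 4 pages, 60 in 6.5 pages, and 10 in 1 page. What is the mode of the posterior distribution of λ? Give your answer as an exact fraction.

Total count: 26 + 19 + 55 + 44 + 60 + 10 = 214.
Total exposure: 2.5 + 6 + 5 + 4 + 6.5 + 1 = 25 pages.
By Gamma–Poisson conjugacy, the posterior is Gamma(α + Σx, β + Σt) = Gamma(20 + 214, 18 + 25) = Gamma(234, 43).
Posterior mode = (α'−1)/β' = 233/43.

233/43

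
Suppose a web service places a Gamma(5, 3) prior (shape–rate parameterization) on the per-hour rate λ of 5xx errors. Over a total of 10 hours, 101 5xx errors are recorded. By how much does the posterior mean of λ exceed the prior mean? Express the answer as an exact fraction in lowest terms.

Total count 101 over total exposure 10 hours.
The Gamma prior is conjugate for the Poisson rate, so λ | data ~ Gamma(5+101, 3+10) = Gamma(106, 13).
Posterior mean = 106/13 = 106/13; prior mean = 5/3 = 5/3. Difference = 106/13 − 5/3 = 253/39.

253/39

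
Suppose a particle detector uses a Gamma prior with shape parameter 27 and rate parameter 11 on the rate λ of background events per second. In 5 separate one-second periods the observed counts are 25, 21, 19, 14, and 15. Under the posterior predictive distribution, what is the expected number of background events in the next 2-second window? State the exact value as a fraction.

121/8

Total count: 25 + 21 + 19 + 14 + 15 = 94.
Total exposure: 5 seconds.
Conjugate update: add total count to the shape and total exposure to the rate, giving Gamma(121, 16).
Predictive mean over a 2-second window = T·E[λ|data] = 2·121/16 = 121/8.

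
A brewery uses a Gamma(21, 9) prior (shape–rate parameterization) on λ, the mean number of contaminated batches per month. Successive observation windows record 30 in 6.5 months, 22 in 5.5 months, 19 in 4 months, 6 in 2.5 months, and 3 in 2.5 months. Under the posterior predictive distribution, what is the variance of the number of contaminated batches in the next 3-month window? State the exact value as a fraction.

1111/100

Total count: 30 + 22 + 19 + 6 + 3 = 80.
Total exposure: 6.5 + 5.5 + 4 + 2.5 + 2.5 = 21 months.
Conjugate update: add total count to the shape and total exposure to the rate, giving Gamma(101, 30).
The posterior predictive for a window of length T is Negative Binomial with variance T·α'·(β'+T)/β'² = 3·101·33/900 = 1111/100.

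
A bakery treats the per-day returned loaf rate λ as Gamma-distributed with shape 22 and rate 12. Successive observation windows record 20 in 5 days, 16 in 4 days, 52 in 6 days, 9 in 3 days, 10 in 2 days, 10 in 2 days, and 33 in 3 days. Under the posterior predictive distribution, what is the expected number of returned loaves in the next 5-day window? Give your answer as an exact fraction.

860/37

Total count: 20 + 16 + 52 + 9 + 10 + 10 + 33 = 150.
Total exposure: 5 + 4 + 6 + 3 + 2 + 2 + 3 = 25 days.
The Gamma prior is conjugate for the Poisson rate, so λ | data ~ Gamma(22+150, 12+25) = Gamma(172, 37).
Predictive mean over a 5-day window = T·E[λ|data] = 5·172/37 = 860/37.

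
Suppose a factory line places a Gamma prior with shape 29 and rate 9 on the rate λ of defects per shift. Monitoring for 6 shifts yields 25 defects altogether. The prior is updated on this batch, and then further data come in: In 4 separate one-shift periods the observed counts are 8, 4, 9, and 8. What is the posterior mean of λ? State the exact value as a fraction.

83/19

Total count 25 over total exposure 6 shifts.
After the first batch: Gamma(29 + 25, 9 + 6) = Gamma(54, 15).
Total count: 8 + 4 + 9 + 8 = 29.
Total exposure: 4 shifts.
After the second batch: Gamma(54 + 29, 15 + 4) = Gamma(83, 19).
Posterior mean = α'/β' = 83/19.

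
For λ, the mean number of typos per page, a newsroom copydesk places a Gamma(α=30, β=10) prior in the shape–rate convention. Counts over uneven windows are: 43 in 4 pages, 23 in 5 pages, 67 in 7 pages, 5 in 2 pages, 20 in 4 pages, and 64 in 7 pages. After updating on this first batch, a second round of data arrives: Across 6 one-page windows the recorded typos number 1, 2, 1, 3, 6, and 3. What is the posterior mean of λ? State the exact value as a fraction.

268/45

Total count: 43 + 23 + 67 + 5 + 20 + 64 = 222.
Total exposure: 4 + 5 + 7 + 2 + 4 + 7 = 29 pages.
After the first batch: Gamma(30 + 222, 10 + 29) = Gamma(252, 39).
Total count: 1 + 2 + 1 + 3 + 6 + 3 = 16.
Total exposure: 6 pages.
After the second batch: Gamma(252 + 16, 39 + 6) = Gamma(268, 45).
Posterior mean = α'/β' = 268/45.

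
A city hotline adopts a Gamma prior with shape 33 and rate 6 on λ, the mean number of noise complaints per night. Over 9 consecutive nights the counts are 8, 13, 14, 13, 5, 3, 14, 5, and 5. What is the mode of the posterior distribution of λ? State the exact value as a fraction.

Total count: 8 + 13 + 14 + 13 + 5 + 3 + 14 + 5 + 5 = 80.
Total exposure: 9 nights.
Posterior: α' = 33 + 80 = 113, β' = 6 + 9 = 15.
Posterior mode = (α'−1)/β' = 112/15.

112/15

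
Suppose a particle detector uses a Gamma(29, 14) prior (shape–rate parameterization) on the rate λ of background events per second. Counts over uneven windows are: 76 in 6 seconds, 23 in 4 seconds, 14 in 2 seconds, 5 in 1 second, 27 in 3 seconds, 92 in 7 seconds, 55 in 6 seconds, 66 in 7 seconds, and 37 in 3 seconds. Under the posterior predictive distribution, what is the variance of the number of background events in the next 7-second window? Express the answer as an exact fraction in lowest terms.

3360/53

Total count: 76 + 23 + 14 + 5 + 27 + 92 + 55 + 66 + 37 = 395.
Total exposure: 6 + 4 + 2 + 1 + 3 + 7 + 6 + 7 + 3 = 39 seconds.
By Gamma–Poisson conjugacy, the posterior is Gamma(α + Σx, β + Σt) = Gamma(29 + 395, 14 + 39) = Gamma(424, 53).
The posterior predictive for a window of length T is Negative Binomial with variance T·α'·(β'+T)/β'² = 7·424·60/2809 = 3360/53.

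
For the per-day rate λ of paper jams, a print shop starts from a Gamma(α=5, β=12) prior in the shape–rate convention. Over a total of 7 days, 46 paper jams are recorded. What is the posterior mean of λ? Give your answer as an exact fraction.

51/19

Total count 46 over total exposure 7 days.
The Gamma prior is conjugate for the Poisson rate, so λ | data ~ Gamma(5+46, 12+7) = Gamma(51, 19).
Posterior mean = α'/β' = 51/19.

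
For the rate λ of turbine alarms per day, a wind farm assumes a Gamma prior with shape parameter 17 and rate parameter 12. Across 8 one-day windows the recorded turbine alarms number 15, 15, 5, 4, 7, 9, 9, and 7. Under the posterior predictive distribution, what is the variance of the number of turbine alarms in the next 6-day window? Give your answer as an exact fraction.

Total count: 15 + 15 + 5 + 4 + 7 + 9 + 9 + 7 = 71.
Total exposure: 8 days.
Conjugate update: add total count to the shape and total exposure to the rate, giving Gamma(88, 20).
The posterior predictive for a window of length T is Negative Binomial with variance T·α'·(β'+T)/β'² = 6·88·26/400 = 858/25.

858/25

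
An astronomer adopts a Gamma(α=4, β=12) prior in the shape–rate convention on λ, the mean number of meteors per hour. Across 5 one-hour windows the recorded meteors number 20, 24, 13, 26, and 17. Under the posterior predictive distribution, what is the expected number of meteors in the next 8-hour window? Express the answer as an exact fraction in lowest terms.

Total count: 20 + 24 + 13 + 26 + 17 = 100.
Total exposure: 5 hours.
By Gamma–Poisson conjugacy, the posterior is Gamma(α + Σx, β + Σt) = Gamma(4 + 100, 12 + 5) = Gamma(104, 17).
Predictive mean over an 8-hour window = T·E[λ|data] = 8·104/17 = 832/17.

832/17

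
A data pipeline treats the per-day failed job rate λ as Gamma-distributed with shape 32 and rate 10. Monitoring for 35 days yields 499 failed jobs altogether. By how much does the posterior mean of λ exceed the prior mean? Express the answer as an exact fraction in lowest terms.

Total count 499 over total exposure 35 days.
The Gamma prior is conjugate for the Poisson rate, so λ | data ~ Gamma(32+499, 10+35) = Gamma(531, 45).
Posterior mean = 531/45 = 59/5; prior mean = 32/10 = 16/5. Difference = 59/5 − 16/5 = 43/5.

43/5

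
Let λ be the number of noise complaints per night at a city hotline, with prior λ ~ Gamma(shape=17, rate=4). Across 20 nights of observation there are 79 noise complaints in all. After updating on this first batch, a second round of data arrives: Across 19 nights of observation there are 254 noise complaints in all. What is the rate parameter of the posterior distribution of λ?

43

Total count 79 over total exposure 20 nights.
After the first batch: Gamma(17 + 79, 4 + 20) = Gamma(96, 24).
Total count 254 over total exposure 19 nights.
After the second batch: Gamma(96 + 254, 24 + 19) = Gamma(350, 43).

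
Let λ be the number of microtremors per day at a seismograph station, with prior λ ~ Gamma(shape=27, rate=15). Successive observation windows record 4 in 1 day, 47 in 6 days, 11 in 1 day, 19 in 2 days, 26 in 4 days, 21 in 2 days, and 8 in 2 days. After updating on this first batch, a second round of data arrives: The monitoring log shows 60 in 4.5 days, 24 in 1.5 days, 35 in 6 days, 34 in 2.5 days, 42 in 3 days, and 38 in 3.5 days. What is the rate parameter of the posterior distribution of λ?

Total count: 4 + 47 + 11 + 19 + 26 + 21 + 8 = 136.
Total exposure: 1 + 6 + 1 + 2 + 4 + 2 + 2 = 18 days.
After the first batch: Gamma(27 + 136, 15 + 18) = Gamma(163, 33).
Total count: 60 + 24 + 35 + 34 + 42 + 38 = 233.
Total exposure: 4.5 + 1.5 + 6 + 2.5 + 3 + 3.5 = 21 days.
After the second batch: Gamma(163 + 233, 33 + 21) = Gamma(396, 54).

54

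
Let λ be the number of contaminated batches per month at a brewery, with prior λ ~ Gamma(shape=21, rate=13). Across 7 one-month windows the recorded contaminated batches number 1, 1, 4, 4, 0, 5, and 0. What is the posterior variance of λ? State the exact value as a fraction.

9/100

Total count: 1 + 1 + 4 + 4 + 0 + 5 + 0 = 15.
Total exposure: 7 months.
The Gamma prior is conjugate for the Poisson rate, so λ | data ~ Gamma(21+15, 13+7) = Gamma(36, 20).
Posterior variance = α'/β'² = 36/400 = 9/100.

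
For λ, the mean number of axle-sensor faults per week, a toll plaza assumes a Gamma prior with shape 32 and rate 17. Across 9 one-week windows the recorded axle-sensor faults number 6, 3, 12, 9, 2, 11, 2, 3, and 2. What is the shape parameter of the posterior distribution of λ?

Total count: 6 + 3 + 12 + 9 + 2 + 11 + 2 + 3 + 2 = 50.
Total exposure: 9 weeks.
Conjugate update: add total count to the shape and total exposure to the rate, giving Gamma(82, 26).

82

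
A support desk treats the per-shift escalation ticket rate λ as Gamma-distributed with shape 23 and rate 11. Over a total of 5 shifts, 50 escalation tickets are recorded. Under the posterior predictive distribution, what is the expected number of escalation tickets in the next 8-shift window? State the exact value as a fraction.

Total count 50 over total exposure 5 shifts.
The Gamma prior is conjugate for the Poisson rate, so λ | data ~ Gamma(23+50, 11+5) = Gamma(73, 16).
Predictive mean over an 8-shift window = T·E[λ|data] = 8·73/16 = 73/2.

73/2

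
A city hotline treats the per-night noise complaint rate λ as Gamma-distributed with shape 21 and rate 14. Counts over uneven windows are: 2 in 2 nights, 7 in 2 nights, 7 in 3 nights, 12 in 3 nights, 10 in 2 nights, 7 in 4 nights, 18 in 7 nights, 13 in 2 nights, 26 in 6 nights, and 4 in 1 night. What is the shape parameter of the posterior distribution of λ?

127

Total count: 2 + 7 + 7 + 12 + 10 + 7 + 18 + 13 + 26 + 4 = 106.
Total exposure: 2 + 2 + 3 + 3 + 2 + 4 + 7 + 2 + 6 + 1 = 32 nights.
Posterior: α' = 21 + 106 = 127, β' = 14 + 32 = 46.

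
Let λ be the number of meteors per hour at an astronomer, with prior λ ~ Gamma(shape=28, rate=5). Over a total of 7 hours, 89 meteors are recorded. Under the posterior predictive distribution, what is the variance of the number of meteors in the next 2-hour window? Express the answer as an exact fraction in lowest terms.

91/4

Total count 89 over total exposure 7 hours.
By Gamma–Poisson conjugacy, the posterior is Gamma(α + Σx, β + Σt) = Gamma(28 + 89, 5 + 7) = Gamma(117, 12).
The posterior predictive for a window of length T is Negative Binomial with variance T·α'·(β'+T)/β'² = 2·117·14/144 = 91/4.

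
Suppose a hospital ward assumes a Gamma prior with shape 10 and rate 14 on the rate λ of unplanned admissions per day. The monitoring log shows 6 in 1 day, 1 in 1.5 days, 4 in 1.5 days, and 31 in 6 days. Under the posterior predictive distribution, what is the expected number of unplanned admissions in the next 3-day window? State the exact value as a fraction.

13/2

Total count: 6 + 1 + 4 + 31 = 42.
Total exposure: 1 + 1.5 + 1.5 + 6 = 10 days.
The Gamma prior is conjugate for the Poisson rate, so λ | data ~ Gamma(10+42, 14+10) = Gamma(52, 24).
Predictive mean over a 3-day window = T·E[λ|data] = 3·52/24 = 13/2.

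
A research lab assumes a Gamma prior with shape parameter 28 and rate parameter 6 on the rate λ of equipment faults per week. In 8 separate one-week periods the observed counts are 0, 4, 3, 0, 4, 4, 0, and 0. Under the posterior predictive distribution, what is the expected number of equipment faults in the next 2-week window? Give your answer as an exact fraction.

Total count: 0 + 4 + 3 + 0 + 4 + 4 + 0 + 0 = 15.
Total exposure: 8 weeks.
Posterior: α' = 28 + 15 = 43, β' = 6 + 8 = 14.
Predictive mean over a 2-week window = T·E[λ|data] = 2·43/14 = 43/7.

43/7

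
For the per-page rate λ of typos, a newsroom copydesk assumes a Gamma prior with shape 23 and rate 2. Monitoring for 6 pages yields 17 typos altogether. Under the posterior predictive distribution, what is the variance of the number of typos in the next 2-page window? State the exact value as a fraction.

Total count 17 over total exposure 6 pages.
The Gamma prior is conjugate for the Poisson rate, so λ | data ~ Gamma(23+17, 2+6) = Gamma(40, 8).
The posterior predictive for a window of length T is Negative Binomial with variance T·α'·(β'+T)/β'² = 2·40·10/64 = 25/2.

25/2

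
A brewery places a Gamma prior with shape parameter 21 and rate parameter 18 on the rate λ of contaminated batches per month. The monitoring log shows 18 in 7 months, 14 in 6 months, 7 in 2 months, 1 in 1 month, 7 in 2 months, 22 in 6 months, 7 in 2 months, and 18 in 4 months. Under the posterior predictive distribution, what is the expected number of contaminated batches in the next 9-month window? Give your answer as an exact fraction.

345/16

Total count: 18 + 14 + 7 + 1 + 7 + 22 + 7 + 18 = 94.
Total exposure: 7 + 6 + 2 + 1 + 2 + 6 + 2 + 4 = 30 months.
By Gamma–Poisson conjugacy, the posterior is Gamma(α + Σx, β + Σt) = Gamma(21 + 94, 18 + 30) = Gamma(115, 48).
Predictive mean over a 9-month window = T·E[λ|data] = 9·115/48 = 345/16.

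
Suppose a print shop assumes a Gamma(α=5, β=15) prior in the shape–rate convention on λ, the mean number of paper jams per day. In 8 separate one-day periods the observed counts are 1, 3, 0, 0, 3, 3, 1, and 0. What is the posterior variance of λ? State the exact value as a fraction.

16/529

Total count: 1 + 3 + 0 + 0 + 3 + 3 + 1 + 0 = 11.
Total exposure: 8 days.
Posterior: α' = 5 + 11 = 16, β' = 15 + 8 = 23.
Posterior variance = α'/β'² = 16/529.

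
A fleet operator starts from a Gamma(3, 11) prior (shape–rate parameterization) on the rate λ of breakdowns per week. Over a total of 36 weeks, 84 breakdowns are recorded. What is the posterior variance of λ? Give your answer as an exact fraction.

Total count 84 over total exposure 36 weeks.
Gamma(α, β) with Poisson data over total exposure Σt gives posterior Gamma(α+Σx, β+Σt) = Gamma(87, 47).
Posterior variance = α'/β'² = 87/2209.

87/2209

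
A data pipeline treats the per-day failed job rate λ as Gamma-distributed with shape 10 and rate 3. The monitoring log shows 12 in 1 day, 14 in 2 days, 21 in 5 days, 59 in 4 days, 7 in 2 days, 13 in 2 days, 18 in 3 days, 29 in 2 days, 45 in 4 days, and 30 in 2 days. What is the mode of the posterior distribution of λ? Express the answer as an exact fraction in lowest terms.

Total count: 12 + 14 + 21 + 59 + 7 + 13 + 18 + 29 + 45 + 30 = 248.
Total exposure: 1 + 2 + 5 + 4 + 2 + 2 + 3 + 2 + 4 + 2 = 27 days.
By Gamma–Poisson conjugacy, the posterior is Gamma(α + Σx, β + Σt) = Gamma(10 + 248, 3 + 27) = Gamma(258, 30).
Posterior mode = (α'−1)/β' = 257/30.

257/30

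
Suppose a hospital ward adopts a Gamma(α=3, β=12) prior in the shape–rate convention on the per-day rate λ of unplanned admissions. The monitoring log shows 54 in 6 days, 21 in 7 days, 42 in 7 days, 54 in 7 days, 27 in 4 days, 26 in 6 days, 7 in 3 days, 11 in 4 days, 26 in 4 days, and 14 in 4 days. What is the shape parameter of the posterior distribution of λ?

285

Total count: 54 + 21 + 42 + 54 + 27 + 26 + 7 + 11 + 26 + 14 = 282.
Total exposure: 6 + 7 + 7 + 7 + 4 + 6 + 3 + 4 + 4 + 4 = 52 days.
Gamma(α, β) with Poisson data over total exposure Σt gives posterior Gamma(α+Σx, β+Σt) = Gamma(285, 64).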